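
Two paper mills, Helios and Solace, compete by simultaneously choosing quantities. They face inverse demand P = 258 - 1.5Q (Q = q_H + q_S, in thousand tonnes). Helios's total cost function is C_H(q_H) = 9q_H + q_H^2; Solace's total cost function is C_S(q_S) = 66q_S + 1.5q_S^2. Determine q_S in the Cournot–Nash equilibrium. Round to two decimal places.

Helios's profit: π_H = (258 - 1.5Q)q_H - (9q_H + q_H²). Setting ∂π_H/∂q_H = 0: 249 - 5q_H - (3/2)(q_S) = 0.
Solace's profit: π_S = (258 - 1.5Q)q_S - (66q_S + (3/2)q_S²). Setting ∂π_S/∂q_S = 0: 192 - 6q_S - (3/2)(q_H) = 0.
So q_H = (249 - (3/2)q_S)/5 and q_S = (192 - (3/2)q_H)/6.
Solving the pair: q_H = 1608/37, q_S = 782/37.

21.14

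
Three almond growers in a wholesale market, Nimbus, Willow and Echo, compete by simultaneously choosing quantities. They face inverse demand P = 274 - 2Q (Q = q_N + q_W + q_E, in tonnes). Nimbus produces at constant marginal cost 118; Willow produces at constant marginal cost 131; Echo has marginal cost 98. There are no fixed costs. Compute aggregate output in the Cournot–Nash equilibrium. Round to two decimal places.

Nimbus's profit: π_N = (274 - 2Q)q_N - (118q_N). Setting ∂π_N/∂q_N = 0: 156 - 4q_N - 2(q_W + q_E) = 0.
Willow's first-order condition: 143 - 4q_W - 2(q_N + q_E) = 0.
Echo's profit: π_E = (274 - 2Q)q_E - (98q_E). Setting ∂π_E/∂q_E = 0: 176 - 4q_E - 2(q_N + q_W) = 0.
Summing all 3 equations gives 475 − 8Q = 0, hence Q = 475/8.
Back-substituting: q_N = (156 − 475/4)/2 = 149/8, q_W = (143 − 475/4)/2 = 97/8, q_E = (176 − 475/4)/2 = 229/8.
Total output Q = 149/8 + 97/8 + 229/8 = 475/8.

59.38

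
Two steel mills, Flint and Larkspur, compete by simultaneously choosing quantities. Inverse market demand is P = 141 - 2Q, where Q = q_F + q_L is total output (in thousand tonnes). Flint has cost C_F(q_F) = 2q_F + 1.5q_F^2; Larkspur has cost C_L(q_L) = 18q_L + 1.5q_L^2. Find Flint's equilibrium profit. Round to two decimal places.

Flint's profit: π_F = (141 - 2Q)q_F - (2q_F + (3/2)q_F²). Setting ∂π_F/∂q_F = 0: 139 - 7q_F - 2(q_L) = 0.
Larkspur's first-order condition: 123 - 7q_L - 2(q_F) = 0.
So q_F = (139 - 2q_L)/7 and q_L = (123 - 2q_F)/7.
Solving the pair: q_F = 727/45, q_L = 583/45.
Price P = 141 - 2·(262/9) = 745/9.
Flint's profit: (745/9)·(727/45) - 2·(727/45) - (3/2)(727/45)² = 913.5069.

913.51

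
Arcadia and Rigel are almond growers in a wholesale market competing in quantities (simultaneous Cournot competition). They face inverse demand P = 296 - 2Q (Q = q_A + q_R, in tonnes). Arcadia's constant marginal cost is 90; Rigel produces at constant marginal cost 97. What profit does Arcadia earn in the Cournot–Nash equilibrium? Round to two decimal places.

Arcadia's profit: π_A = (296 - 2Q)q_A - (90q_A). Setting ∂π_A/∂q_A = 0: 206 - 4q_A - 2(q_R) = 0.
Rigel's profit: π_R = (296 - 2Q)q_R - (97q_R). Setting ∂π_R/∂q_R = 0: 199 - 4q_R - 2(q_A) = 0.
Rearranging gives the reaction functions q_A = (206 - 2q_R)/4 and q_R = (199 - 2q_A)/4.
Substituting one into the other gives q_A = 71/2 and q_R = 32.
Price P = 296 - 2·(135/2) = 161.
Arcadia's profit: (161 - 90)·(71/2) = 2520.5000.

2520.50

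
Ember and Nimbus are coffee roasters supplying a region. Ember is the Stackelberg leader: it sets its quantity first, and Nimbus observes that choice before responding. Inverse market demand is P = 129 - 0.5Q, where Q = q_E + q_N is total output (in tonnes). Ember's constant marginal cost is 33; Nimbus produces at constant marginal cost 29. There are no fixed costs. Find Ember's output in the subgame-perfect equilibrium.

92

Solve by backward induction. Given q_E, the follower Nimbus maximises π_N = (129 - (1/2)q_E - (1/2)q_N)q_N - 29q_N.
∂π_N/∂q_N = 100 - (1/2)q_E - q_N = 0 gives the reaction function q_N = (100 - (1/2)q_E).
The leader anticipates this reaction. Substituting into P = 129 - 0.5Q gives P = 79 - (1/4)q_E, so π_E = (79 - (1/4)q_E)q_E - 33q_E.
Maximising: ∂π_E/∂q_E = 46 - (1/2)q_E = 0, giving q_E = 92.
Then q_N = (100 - (1/2)·92) = 54.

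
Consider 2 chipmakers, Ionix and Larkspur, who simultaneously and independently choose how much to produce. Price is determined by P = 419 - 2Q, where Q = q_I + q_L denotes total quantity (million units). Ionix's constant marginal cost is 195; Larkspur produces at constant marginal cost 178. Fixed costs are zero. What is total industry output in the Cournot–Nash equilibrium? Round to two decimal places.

Ionix's profit: π_I = (419 - 2Q)q_I - (195q_I). Setting ∂π_I/∂q_I = 0: 224 - 4q_I - 2(q_L) = 0.
Larkspur's profit: π_L = (419 - 2Q)q_L - (178q_L). Setting ∂π_L/∂q_L = 0: 241 - 4q_L - 2(q_I) = 0.
So q_I = (224 - 2q_L)/4 and q_L = (241 - 2q_I)/4.
Substituting one into the other gives q_I = 69/2 and q_L = 43.
Total output Q = 69/2 + 43 = 155/2.

77.50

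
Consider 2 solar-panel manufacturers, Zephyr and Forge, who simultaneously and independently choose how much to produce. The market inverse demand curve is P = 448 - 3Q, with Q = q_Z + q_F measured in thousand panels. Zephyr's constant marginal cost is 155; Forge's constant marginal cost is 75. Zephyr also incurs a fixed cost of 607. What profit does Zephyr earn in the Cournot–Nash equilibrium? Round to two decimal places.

Zephyr's profit: π_Z = (448 - 3Q)q_Z - (155q_Z). Setting ∂π_Z/∂q_Z = 0: 293 - 6q_Z - 3(q_F) = 0.
Forge's first-order condition: 373 - 6q_F - 3(q_Z) = 0.
So q_Z = (293 - 3q_F)/6 and q_F = (373 - 3q_Z)/6.
Solving the pair: q_Z = 71/3, q_F = 151/3.
Price P = 448 - 3·74 = 226.
Zephyr's profit: (226 - 155)·(71/3) - 607 = 1073.3333.

1073.33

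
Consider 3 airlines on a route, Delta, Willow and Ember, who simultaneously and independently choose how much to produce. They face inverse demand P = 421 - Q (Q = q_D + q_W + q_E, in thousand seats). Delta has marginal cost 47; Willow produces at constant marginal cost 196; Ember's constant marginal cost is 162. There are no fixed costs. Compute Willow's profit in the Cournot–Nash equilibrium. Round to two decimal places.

Delta's profit: π_D = (421 - Q)q_D - (47q_D). Setting ∂π_D/∂q_D = 0: 374 - 2q_D - (q_W + q_E) = 0.
Willow's first-order condition: 225 - 2q_W - (q_D + q_E) = 0.
Ember's profit: π_E = (421 - Q)q_E - (162q_E). Setting ∂π_E/∂q_E = 0: 259 - 2q_E - (q_D + q_W) = 0.
Adding the 3 first-order conditions: 858 − 4Q = 0, so Q = 429/2.
Back-substituting: q_D = (374 − 429/2) = 319/2, q_W = (225 − 429/2) = 21/2, q_E = (259 − 429/2) = 89/2.
Price P = 421 - 429/2 = 413/2.
Willow's profit: (413/2 - 196)·(21/2) = 441/4.

110.25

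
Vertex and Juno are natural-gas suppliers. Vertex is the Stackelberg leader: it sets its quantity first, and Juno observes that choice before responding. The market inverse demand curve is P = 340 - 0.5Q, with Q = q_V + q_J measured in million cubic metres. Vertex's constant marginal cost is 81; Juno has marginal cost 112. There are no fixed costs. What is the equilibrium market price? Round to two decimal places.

The follower Juno best-responds to any q_V: π_J = (340 - 0.5Q)q_J - 112q_J.
Follower FOC: 228 - (1/2)q_V - q_J = 0, so q_J(q_V) = (228 - (1/2)q_V).
Vertex substitutes q_J(q_V) into its own profit: π_V = q_V(340 - (1/2)q_V - (228 - (1/2)q_V)/2) - 81q_V = (226 - (1/4)q_V)q_V - 81q_V.
Leader FOC: 145 - (1/2)q_V = 0, so q_V = 290.
Then q_J = (228 - (1/2)·290) = 83.
Total output Q = 373, so price P = 340 - (1/2)·373 = 307/2.

153.50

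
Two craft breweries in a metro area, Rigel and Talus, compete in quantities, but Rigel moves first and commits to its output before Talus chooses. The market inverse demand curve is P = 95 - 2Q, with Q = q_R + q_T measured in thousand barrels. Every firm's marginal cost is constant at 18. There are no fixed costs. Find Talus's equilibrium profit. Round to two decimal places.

The follower Talus best-responds to any q_R: π_T = (95 - 2Q)q_T - 18q_T.
∂π_T/∂q_T = 77 - 2q_R - 4q_T = 0 gives the reaction function q_T = (77 - 2q_R)/4.
The leader anticipates this reaction. Substituting into P = 95 - 2Q gives P = 113/2 - q_R, so π_R = (113/2 - q_R)q_R - 18q_R.
The leader's first-order condition 77/2 - 2q_R = 0 yields q_R = 77/4.
Then q_T = (77 - 2·(77/4))/4 = 77/8.
Price P = 95 - 2·(231/8) = 149/4.
Talus's profit: (149/4 - 18)·(77/8) = 185.2813.

185.28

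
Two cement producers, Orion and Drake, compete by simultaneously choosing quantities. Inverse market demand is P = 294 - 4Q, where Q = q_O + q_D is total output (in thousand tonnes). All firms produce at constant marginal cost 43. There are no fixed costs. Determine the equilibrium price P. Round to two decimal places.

126.67

A representative firm's profit is π_i = q_i(294 - 4Q) - 43q_i.
Setting ∂π_i/∂q_i = 0 with rivals' quantities fixed: 251 - 8q_i - 4q_j = 0.
By symmetry each firm produces the same amount; substituting q_j = q_i yields q_i = 251/12.
Total output Q = 251/6, so price P = 294 - 4·(251/6) = 380/3.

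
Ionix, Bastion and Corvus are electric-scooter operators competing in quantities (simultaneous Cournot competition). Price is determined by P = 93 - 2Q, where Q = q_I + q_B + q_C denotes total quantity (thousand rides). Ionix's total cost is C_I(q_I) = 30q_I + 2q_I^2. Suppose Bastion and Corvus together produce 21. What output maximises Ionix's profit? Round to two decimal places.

2.63

With rivals' combined output fixed at 21, Ionix's profit is π_I = (93 - 2·21 - 2q_I)q_I - (30q_I + 2q_I²) = (51 - 2q_I)q_I - (30q_I + 2q_I²).
∂π_I/∂q_I = 21 - 8q_I = 0, so q_I = 21/8.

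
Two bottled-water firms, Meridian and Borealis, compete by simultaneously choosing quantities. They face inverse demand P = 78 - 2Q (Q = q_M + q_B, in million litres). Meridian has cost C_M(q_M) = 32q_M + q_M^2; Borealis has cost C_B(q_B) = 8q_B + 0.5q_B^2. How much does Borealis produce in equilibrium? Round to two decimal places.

Meridian's profit: π_M = (78 - 2Q)q_M - (32q_M + q_M²). Setting ∂π_M/∂q_M = 0: 46 - 6q_M - 2(q_B) = 0.
Borealis's first-order condition: 70 - 5q_B - 2(q_M) = 0.
Best responses: q_M = (46 - 2q_B)/6, q_B = (70 - 2q_M)/5.
Solving the pair: q_M = 45/13, q_B = 164/13.

12.62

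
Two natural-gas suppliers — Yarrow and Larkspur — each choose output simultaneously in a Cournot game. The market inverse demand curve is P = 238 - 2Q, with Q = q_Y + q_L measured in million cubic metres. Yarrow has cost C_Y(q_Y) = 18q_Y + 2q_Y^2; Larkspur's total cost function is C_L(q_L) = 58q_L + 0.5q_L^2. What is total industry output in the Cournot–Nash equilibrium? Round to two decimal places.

48.33

Yarrow's profit: π_Y = (238 - 2Q)q_Y - (18q_Y + 2q_Y²). Setting ∂π_Y/∂q_Y = 0: 220 - 8q_Y - 2(q_L) = 0.
Larkspur's first-order condition: 180 - 5q_L - 2(q_Y) = 0.
Best responses: q_Y = (220 - 2q_L)/8, q_L = (180 - 2q_Y)/5.
Solving the pair: q_Y = 185/9, q_L = 250/9.
Total output Q = 185/9 + 250/9 = 145/3.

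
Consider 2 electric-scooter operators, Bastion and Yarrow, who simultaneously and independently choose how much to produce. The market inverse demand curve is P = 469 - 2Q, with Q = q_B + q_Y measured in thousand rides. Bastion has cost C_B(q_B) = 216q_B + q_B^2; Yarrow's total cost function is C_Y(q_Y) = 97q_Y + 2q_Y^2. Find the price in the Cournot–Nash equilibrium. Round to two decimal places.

Bastion's profit: π_B = (469 - 2Q)q_B - (216q_B + q_B²). Setting ∂π_B/∂q_B = 0: 253 - 6q_B - 2(q_Y) = 0.
Yarrow's profit: π_Y = (469 - 2Q)q_Y - (97q_Y + 2q_Y²). Setting ∂π_Y/∂q_Y = 0: 372 - 8q_Y - 2(q_B) = 0.
Best responses: q_B = (253 - 2q_Y)/6, q_Y = (372 - 2q_B)/8.
Solving the pair: q_B = 320/11, q_Y = 863/22.
Total output Q = 1503/22, so price P = 469 - 2·(1503/22) = 332.3636.

332.36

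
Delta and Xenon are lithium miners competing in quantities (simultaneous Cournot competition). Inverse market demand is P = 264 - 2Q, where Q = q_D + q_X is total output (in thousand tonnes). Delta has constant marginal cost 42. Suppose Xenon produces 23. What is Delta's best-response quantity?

44

With the rival's output fixed at 23, Delta's profit is π_D = (264 - 2·23 - 2q_D)q_D - (42q_D) = (218 - 2q_D)q_D - (42q_D).
∂π_D/∂q_D = 176 - 4q_D = 0, so q_D = 44.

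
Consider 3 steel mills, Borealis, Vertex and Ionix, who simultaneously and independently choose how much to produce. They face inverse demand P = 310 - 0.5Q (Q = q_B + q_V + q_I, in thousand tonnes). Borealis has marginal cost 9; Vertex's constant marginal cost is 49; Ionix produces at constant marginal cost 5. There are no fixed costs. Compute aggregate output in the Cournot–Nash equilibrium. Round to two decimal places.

Borealis's profit: π_B = (310 - 0.5Q)q_B - (9q_B). Setting ∂π_B/∂q_B = 0: 301 - q_B - (1/2)(q_V + q_I) = 0.
Vertex's first-order condition: 261 - q_V - (1/2)(q_B + q_I) = 0.
Ionix's profit: π_I = (310 - 0.5Q)q_I - (5q_I). Setting ∂π_I/∂q_I = 0: 305 - q_I - (1/2)(q_B + q_V) = 0.
Adding the 3 conditions: 867 − Q − Q = 0, i.e. Q = 867/2.
Back-substituting: q_B = (301 − 867/4)/(1/2) = 337/2, q_V = (261 − 867/4)/(1/2) = 177/2, q_I = (305 − 867/4)/(1/2) = 353/2.
Total output Q = 337/2 + 177/2 + 353/2 = 867/2.

433.50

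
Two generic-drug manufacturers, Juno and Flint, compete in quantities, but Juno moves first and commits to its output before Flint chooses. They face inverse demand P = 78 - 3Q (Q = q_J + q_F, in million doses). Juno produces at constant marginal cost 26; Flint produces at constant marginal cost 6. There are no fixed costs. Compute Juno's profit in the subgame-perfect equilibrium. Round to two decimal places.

42.67

The follower Flint best-responds to any q_J: π_F = (78 - 3Q)q_F - 6q_F.
Setting the follower's marginal profit to zero, 72 - 3q_J - 6q_F = 0, i.e. q_F = (72 - 3q_J)/6.
The leader anticipates this reaction. Substituting into P = 78 - 3Q gives P = 42 - (3/2)q_J, so π_J = (42 - (3/2)q_J)q_J - 26q_J.
The leader's first-order condition 16 - 3q_J = 0 yields q_J = 16/3.
Then q_F = (72 - 3·(16/3))/6 = 28/3.
Price P = 78 - 3·(44/3) = 34.
Juno's profit: (34 - 26)·(16/3) = 128/3.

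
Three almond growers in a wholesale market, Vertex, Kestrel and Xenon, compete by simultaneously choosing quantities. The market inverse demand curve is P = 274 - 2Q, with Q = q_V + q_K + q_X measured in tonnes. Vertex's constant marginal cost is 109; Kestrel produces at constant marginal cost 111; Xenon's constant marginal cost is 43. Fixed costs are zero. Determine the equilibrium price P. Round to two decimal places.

Vertex's profit: π_V = (274 - 2Q)q_V - (109q_V). Setting ∂π_V/∂q_V = 0: 165 - 4q_V - 2(q_K + q_X) = 0.
Kestrel's profit: π_K = (274 - 2Q)q_K - (111q_K). Setting ∂π_K/∂q_K = 0: 163 - 4q_K - 2(q_V + q_X) = 0.
Xenon's profit: π_X = (274 - 2Q)q_X - (43q_X). Setting ∂π_X/∂q_X = 0: 231 - 4q_X - 2(q_V + q_K) = 0.
Summing all 3 equations gives 559 − 8Q = 0, hence Q = 559/8.
Back-substituting: q_V = (165 − 559/4)/2 = 101/8, q_K = (163 − 559/4)/2 = 93/8, q_X = (231 − 559/4)/2 = 365/8.
Total output Q = 559/8, so price P = 274 - 2·(559/8) = 537/4.

134.25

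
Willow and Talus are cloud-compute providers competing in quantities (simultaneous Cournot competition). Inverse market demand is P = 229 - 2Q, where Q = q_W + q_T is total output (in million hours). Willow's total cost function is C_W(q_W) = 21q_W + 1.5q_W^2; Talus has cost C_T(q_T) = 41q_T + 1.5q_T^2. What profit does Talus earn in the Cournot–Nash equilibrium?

1400

Willow's profit: π_W = (229 - 2Q)q_W - (21q_W + (3/2)q_W²). Setting ∂π_W/∂q_W = 0: 208 - 7q_W - 2(q_T) = 0.
Talus's profit: π_T = (229 - 2Q)q_T - (41q_T + (3/2)q_T²). Setting ∂π_T/∂q_T = 0: 188 - 7q_T - 2(q_W) = 0.
Best responses: q_W = (208 - 2q_T)/7, q_T = (188 - 2q_W)/7.
Solving the pair: q_W = 24, q_T = 20.
Price P = 229 - 2·44 = 141.
Talus's profit: 141·20 - 41·20 - (3/2)·20² = 1400.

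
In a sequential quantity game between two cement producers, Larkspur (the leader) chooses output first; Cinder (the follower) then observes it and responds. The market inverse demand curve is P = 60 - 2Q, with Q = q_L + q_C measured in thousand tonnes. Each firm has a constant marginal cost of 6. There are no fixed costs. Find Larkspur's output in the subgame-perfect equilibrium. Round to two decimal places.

13.50

The follower Cinder best-responds to any q_L: π_C = (60 - 2Q)q_C - 6q_C.
∂π_C/∂q_C = 54 - 2q_L - 4q_C = 0 gives the reaction function q_C = (54 - 2q_L)/4.
Larkspur substitutes q_C(q_L) into its own profit: π_L = q_L(60 - 2q_L - (54 - 2q_L)/2) - 6q_L = (33 - q_L)q_L - 6q_L.
Leader FOC: 27 - 2q_L = 0, so q_L = 27/2.
Then q_C = (54 - 2·(27/2))/4 = 27/4.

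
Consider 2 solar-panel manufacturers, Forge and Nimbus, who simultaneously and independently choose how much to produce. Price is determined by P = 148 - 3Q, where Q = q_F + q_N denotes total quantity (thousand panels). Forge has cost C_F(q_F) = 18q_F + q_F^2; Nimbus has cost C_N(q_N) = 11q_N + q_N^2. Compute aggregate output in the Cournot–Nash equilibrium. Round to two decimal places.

Forge's profit: π_F = (148 - 3Q)q_F - (18q_F + q_F²). Setting ∂π_F/∂q_F = 0: 130 - 8q_F - 3(q_N) = 0.
Nimbus's profit: π_N = (148 - 3Q)q_N - (11q_N + q_N²). Setting ∂π_N/∂q_N = 0: 137 - 8q_N - 3(q_F) = 0.
Rearranging gives the reaction functions q_F = (130 - 3q_N)/8 and q_N = (137 - 3q_F)/8.
Substituting one into the other gives q_F = 629/55 and q_N = 706/55.
Total output Q = 629/55 + 706/55 = 267/11.

24.27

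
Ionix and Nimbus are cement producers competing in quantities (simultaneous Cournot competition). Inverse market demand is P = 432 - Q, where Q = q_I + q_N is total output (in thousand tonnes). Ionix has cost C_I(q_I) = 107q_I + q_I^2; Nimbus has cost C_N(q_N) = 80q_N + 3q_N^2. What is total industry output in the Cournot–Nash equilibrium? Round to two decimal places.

107.45

Ionix's profit: π_I = (432 - Q)q_I - (107q_I + q_I²). Setting ∂π_I/∂q_I = 0: 325 - 4q_I - (q_N) = 0.
Nimbus's first-order condition: 352 - 8q_N - (q_I) = 0.
So q_I = (325 - q_N)/4 and q_N = (352 - q_I)/8.
Solving the pair: q_I = 72.5161, q_N = 1083/31.
Total output Q = 72.5161 + 1083/31 = 107.4516.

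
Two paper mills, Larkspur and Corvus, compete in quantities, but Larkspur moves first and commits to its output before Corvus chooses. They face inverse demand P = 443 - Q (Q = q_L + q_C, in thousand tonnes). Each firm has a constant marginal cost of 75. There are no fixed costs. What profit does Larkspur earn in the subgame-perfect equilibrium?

Solve by backward induction. Given q_L, the follower Corvus maximises π_C = (443 - q_L - q_C)q_C - 75q_C.
Setting the follower's marginal profit to zero, 368 - q_L - 2q_C = 0, i.e. q_C = (368 - q_L)/2.
The leader anticipates this reaction. Substituting into P = 443 - Q gives P = 259 - (1/2)q_L, so π_L = (259 - (1/2)q_L)q_L - 75q_L.
Maximising: ∂π_L/∂q_L = 184 - q_L = 0, giving q_L = 184.
Then q_C = (368 - 184)/2 = 92.
Price P = 443 - 276 = 167.
Larkspur's profit: (167 - 75)·184 = 16928.

16928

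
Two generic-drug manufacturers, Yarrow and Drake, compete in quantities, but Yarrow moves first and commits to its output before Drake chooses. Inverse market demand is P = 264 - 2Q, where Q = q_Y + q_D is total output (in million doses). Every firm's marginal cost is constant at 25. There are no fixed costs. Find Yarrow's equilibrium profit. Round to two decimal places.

3570.06

The follower Drake best-responds to any q_Y: π_D = (264 - 2Q)q_D - 25q_D.
Setting the follower's marginal profit to zero, 239 - 2q_Y - 4q_D = 0, i.e. q_D = (239 - 2q_Y)/4.
The leader anticipates this reaction. Substituting into P = 264 - 2Q gives P = 289/2 - q_Y, so π_Y = (289/2 - q_Y)q_Y - 25q_Y.
Leader FOC: 239/2 - 2q_Y = 0, so q_Y = 239/4.
Then q_D = (239 - 2·(239/4))/4 = 239/8.
Price P = 264 - 2·(717/8) = 339/4.
Yarrow's profit: (339/4 - 25)·(239/4) = 3570.0625.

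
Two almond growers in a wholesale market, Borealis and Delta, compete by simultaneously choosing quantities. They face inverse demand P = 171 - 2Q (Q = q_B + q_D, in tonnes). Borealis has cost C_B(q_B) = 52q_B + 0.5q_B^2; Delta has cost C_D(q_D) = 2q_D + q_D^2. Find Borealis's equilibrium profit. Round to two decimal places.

522.84

Borealis's profit: π_B = (171 - 2Q)q_B - (52q_B + (1/2)q_B²). Setting ∂π_B/∂q_B = 0: 119 - 5q_B - 2(q_D) = 0.
Delta's profit: π_D = (171 - 2Q)q_D - (2q_D + q_D²). Setting ∂π_D/∂q_D = 0: 169 - 6q_D - 2(q_B) = 0.
Rearranging gives the reaction functions q_B = (119 - 2q_D)/5 and q_D = (169 - 2q_B)/6.
Solving the pair: q_B = 188/13, q_D = 607/26.
Price P = 171 - 2·(983/26) = 1240/13.
Borealis's profit: (1240/13)·(188/13) - 52·(188/13) - (1/2)(188/13)² = 522.8402.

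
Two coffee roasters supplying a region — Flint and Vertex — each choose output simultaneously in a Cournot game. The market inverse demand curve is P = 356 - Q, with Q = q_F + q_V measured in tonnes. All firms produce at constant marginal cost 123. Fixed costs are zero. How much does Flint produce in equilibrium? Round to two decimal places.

Each firm earns π_i = (356 - Q)q_i - 123q_i.
First-order condition (treating rivals' output as given): 233 - 2q_i - q_j = 0.
With identical firms every q_j equals q_i, so q_j = q_i and 233 = 3q_i, giving q_i = 233/3.

77.67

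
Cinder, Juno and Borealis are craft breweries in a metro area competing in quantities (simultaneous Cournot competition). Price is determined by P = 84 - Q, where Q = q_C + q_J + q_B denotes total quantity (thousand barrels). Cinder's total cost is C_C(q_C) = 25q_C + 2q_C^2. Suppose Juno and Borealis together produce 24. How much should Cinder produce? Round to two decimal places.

With rivals' combined output fixed at 24, Cinder's profit is π_C = (84 - 24 - q_C)q_C - (25q_C + 2q_C²) = (60 - q_C)q_C - (25q_C + 2q_C²).
∂π_C/∂q_C = 35 - 6q_C = 0, so q_C = 35/6.

5.83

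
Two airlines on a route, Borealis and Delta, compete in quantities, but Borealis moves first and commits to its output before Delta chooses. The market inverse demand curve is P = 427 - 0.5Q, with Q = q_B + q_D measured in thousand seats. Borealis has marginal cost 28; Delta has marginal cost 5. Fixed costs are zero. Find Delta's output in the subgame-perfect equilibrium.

234

The follower Delta best-responds to any q_B: π_D = (427 - 0.5Q)q_D - 5q_D.
∂π_D/∂q_D = 422 - (1/2)q_B - q_D = 0 gives the reaction function q_D = (422 - (1/2)q_B).
The leader anticipates this reaction. Substituting into P = 427 - 0.5Q gives P = 216 - (1/4)q_B, so π_B = (216 - (1/4)q_B)q_B - 28q_B.
Maximising: ∂π_B/∂q_B = 188 - (1/2)q_B = 0, giving q_B = 376.
Then q_D = (422 - (1/2)·376) = 234.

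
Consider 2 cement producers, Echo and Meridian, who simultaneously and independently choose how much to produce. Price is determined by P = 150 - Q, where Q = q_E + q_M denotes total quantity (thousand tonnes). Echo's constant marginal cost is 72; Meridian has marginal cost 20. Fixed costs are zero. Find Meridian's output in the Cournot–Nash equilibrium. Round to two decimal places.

Echo's profit: π_E = (150 - Q)q_E - (72q_E). Setting ∂π_E/∂q_E = 0: 78 - 2q_E - (q_M) = 0.
Meridian's profit: π_M = (150 - Q)q_M - (20q_M). Setting ∂π_M/∂q_M = 0: 130 - 2q_M - (q_E) = 0.
Rearranging gives the reaction functions q_E = (78 - q_M)/2 and q_M = (130 - q_E)/2.
Solving the pair: q_E = 26/3, q_M = 182/3.

60.67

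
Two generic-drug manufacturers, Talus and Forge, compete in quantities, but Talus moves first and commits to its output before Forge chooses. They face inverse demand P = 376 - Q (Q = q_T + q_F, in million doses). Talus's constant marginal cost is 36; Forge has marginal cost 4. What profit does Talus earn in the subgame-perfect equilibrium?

11858

The follower Forge best-responds to any q_T: π_F = (376 - Q)q_F - 4q_F.
Setting the follower's marginal profit to zero, 372 - q_T - 2q_F = 0, i.e. q_F = (372 - q_T)/2.
The leader anticipates this reaction. Substituting into P = 376 - Q gives P = 190 - (1/2)q_T, so π_T = (190 - (1/2)q_T)q_T - 36q_T.
Leader FOC: 154 - q_T = 0, so q_T = 154.
Then q_F = (372 - 154)/2 = 109.
Price P = 376 - 263 = 113.
Talus's profit: (113 - 36)·154 = 11858.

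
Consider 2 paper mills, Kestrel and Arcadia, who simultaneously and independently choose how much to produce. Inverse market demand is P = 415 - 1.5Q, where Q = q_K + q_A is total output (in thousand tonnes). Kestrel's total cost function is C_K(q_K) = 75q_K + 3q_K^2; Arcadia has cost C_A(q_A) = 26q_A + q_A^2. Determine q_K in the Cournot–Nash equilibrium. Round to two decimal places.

Kestrel's profit: π_K = (415 - 1.5Q)q_K - (75q_K + 3q_K²). Setting ∂π_K/∂q_K = 0: 340 - 9q_K - (3/2)(q_A) = 0.
Arcadia's profit: π_A = (415 - 1.5Q)q_A - (26q_A + q_A²). Setting ∂π_A/∂q_A = 0: 389 - 5q_A - (3/2)(q_K) = 0.
Best responses: q_K = (340 - (3/2)q_A)/9, q_A = (389 - (3/2)q_K)/5.
Substituting one into the other gives q_K = 26.1170 and q_A = 69.9649.

26.12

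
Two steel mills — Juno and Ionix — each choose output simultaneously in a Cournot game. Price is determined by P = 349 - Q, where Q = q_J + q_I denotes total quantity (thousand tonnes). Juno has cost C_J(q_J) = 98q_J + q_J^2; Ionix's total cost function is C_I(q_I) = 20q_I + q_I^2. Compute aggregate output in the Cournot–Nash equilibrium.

Juno's profit: π_J = (349 - Q)q_J - (98q_J + q_J²). Setting ∂π_J/∂q_J = 0: 251 - 4q_J - (q_I) = 0.
Ionix's first-order condition: 329 - 4q_I - (q_J) = 0.
So q_J = (251 - q_I)/4 and q_I = (329 - q_J)/4.
Substituting one into the other gives q_J = 45 and q_I = 71.
Total output Q = 45 + 71 = 116.

116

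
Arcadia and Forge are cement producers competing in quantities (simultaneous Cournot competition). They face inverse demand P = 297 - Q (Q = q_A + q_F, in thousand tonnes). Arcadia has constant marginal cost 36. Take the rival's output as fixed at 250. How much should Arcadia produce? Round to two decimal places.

With the rival's output fixed at 250, Arcadia's profit is π_A = (297 - 250 - q_A)q_A - (36q_A) = (47 - q_A)q_A - (36q_A).
∂π_A/∂q_A = 11 - 2q_A = 0, so q_A = 11/2.

5.50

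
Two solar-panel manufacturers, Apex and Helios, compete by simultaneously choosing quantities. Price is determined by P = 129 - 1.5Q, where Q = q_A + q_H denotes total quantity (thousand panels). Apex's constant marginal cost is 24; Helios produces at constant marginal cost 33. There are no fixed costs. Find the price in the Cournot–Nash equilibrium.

62

Apex's profit: π_A = (129 - 1.5Q)q_A - (24q_A). Setting ∂π_A/∂q_A = 0: 105 - 3q_A - (3/2)(q_H) = 0.
Helios's profit: π_H = (129 - 1.5Q)q_H - (33q_H). Setting ∂π_H/∂q_H = 0: 96 - 3q_H - (3/2)(q_A) = 0.
Best responses: q_A = (105 - (3/2)q_H)/3, q_H = (96 - (3/2)q_A)/3.
Solving the pair: q_A = 76/3, q_H = 58/3.
Total output Q = 134/3, so price P = 129 - (3/2)·(134/3) = 62.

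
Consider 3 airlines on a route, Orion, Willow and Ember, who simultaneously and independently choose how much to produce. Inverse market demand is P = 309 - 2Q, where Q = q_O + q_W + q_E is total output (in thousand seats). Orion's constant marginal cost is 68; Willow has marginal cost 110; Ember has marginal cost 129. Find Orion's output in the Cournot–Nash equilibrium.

Orion's profit: π_O = (309 - 2Q)q_O - (68q_O). Setting ∂π_O/∂q_O = 0: 241 - 4q_O - 2(q_W + q_E) = 0.
Willow's profit: π_W = (309 - 2Q)q_W - (110q_W). Setting ∂π_W/∂q_W = 0: 199 - 4q_W - 2(q_O + q_E) = 0.
Ember's first-order condition: 180 - 4q_E - 2(q_O + q_W) = 0.
Adding the 3 conditions: 620 − 4Q − 4Q = 0, i.e. Q = 155/2.
Back-substituting: q_O = (241 − 155)/2 = 43, q_W = (199 − 155)/2 = 22, q_E = (180 − 155)/2 = 25/2.

43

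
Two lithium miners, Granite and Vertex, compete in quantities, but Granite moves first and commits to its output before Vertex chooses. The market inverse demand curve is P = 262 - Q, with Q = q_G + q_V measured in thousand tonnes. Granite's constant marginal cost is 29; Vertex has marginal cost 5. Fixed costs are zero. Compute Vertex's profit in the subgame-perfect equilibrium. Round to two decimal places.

5814.06

The follower Vertex best-responds to any q_G: π_V = (262 - Q)q_V - 5q_V.
∂π_V/∂q_V = 257 - q_G - 2q_V = 0 gives the reaction function q_V = (257 - q_G)/2.
Granite substitutes q_V(q_G) into its own profit: π_G = q_G(262 - q_G - (257 - q_G)/2) - 29q_G = (267/2 - (1/2)q_G)q_G - 29q_G.
The leader's first-order condition 209/2 - q_G = 0 yields q_G = 209/2.
Then q_V = (257 - 209/2)/2 = 305/4.
Price P = 262 - 723/4 = 325/4.
Vertex's profit: (325/4 - 5)·(305/4) = 5814.0625.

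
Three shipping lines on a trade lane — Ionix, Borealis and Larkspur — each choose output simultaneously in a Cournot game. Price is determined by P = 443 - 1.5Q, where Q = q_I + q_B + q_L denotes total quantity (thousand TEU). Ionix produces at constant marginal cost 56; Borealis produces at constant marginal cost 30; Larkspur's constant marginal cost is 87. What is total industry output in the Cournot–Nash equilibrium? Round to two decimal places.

192.67

Ionix's profit: π_I = (443 - 1.5Q)q_I - (56q_I). Setting ∂π_I/∂q_I = 0: 387 - 3q_I - (3/2)(q_B + q_L) = 0.
Borealis's profit: π_B = (443 - 1.5Q)q_B - (30q_B). Setting ∂π_B/∂q_B = 0: 413 - 3q_B - (3/2)(q_I + q_L) = 0.
Larkspur's profit: π_L = (443 - 1.5Q)q_L - (87q_L). Setting ∂π_L/∂q_L = 0: 356 - 3q_L - (3/2)(q_I + q_B) = 0.
Adding the 3 first-order conditions: 1156 − 6Q = 0, so Q = 578/3.
Back-substituting: q_I = (387 − 289)/(3/2) = 196/3, q_B = (413 − 289)/(3/2) = 248/3, q_L = (356 − 289)/(3/2) = 134/3.
Total output Q = 196/3 + 248/3 + 134/3 = 578/3.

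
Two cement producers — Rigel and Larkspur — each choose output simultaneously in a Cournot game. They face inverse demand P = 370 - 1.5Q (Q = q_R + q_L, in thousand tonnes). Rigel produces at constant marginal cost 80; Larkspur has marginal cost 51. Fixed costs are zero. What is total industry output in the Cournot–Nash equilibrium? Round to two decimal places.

135.33

Rigel's profit: π_R = (370 - 1.5Q)q_R - (80q_R). Setting ∂π_R/∂q_R = 0: 290 - 3q_R - (3/2)(q_L) = 0.
Larkspur's profit: π_L = (370 - 1.5Q)q_L - (51q_L). Setting ∂π_L/∂q_L = 0: 319 - 3q_L - (3/2)(q_R) = 0.
Rearranging gives the reaction functions q_R = (290 - (3/2)q_L)/3 and q_L = (319 - (3/2)q_R)/3.
Substituting one into the other gives q_R = 58 and q_L = 232/3.
Total output Q = 58 + 232/3 = 406/3.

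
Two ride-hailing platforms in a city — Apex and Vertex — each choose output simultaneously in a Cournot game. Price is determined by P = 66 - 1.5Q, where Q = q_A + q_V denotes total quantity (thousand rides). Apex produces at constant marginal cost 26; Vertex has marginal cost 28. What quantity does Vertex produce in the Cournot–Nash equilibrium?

8

Apex's profit: π_A = (66 - 1.5Q)q_A - (26q_A). Setting ∂π_A/∂q_A = 0: 40 - 3q_A - (3/2)(q_V) = 0.
Vertex's first-order condition: 38 - 3q_V - (3/2)(q_A) = 0.
Best responses: q_A = (40 - (3/2)q_V)/3, q_V = (38 - (3/2)q_A)/3.
Substituting one into the other gives q_A = 28/3 and q_V = 8.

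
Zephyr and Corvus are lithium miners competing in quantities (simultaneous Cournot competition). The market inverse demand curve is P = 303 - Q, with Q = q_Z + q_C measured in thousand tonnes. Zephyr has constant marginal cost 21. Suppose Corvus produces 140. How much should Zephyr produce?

With the rival's output fixed at 140, Zephyr's profit is π_Z = (303 - 140 - q_Z)q_Z - (21q_Z) = (163 - q_Z)q_Z - (21q_Z).
∂π_Z/∂q_Z = 142 - 2q_Z = 0, so q_Z = 71.

71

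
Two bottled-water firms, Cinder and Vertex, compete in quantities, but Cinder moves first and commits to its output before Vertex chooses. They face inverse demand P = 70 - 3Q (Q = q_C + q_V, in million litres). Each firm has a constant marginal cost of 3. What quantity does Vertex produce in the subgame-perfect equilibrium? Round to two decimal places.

Solve by backward induction. Given q_C, the follower Vertex maximises π_V = (70 - 3q_C - 3q_V)q_V - 3q_V.
Setting the follower's marginal profit to zero, 67 - 3q_C - 6q_V = 0, i.e. q_V = (67 - 3q_C)/6.
Cinder substitutes q_V(q_C) into its own profit: π_C = q_C(70 - 3q_C - (67 - 3q_C)/2) - 3q_C = (73/2 - (3/2)q_C)q_C - 3q_C.
Maximising: ∂π_C/∂q_C = 67/2 - 3q_C = 0, giving q_C = 67/6.
Then q_V = (67 - 3·(67/6))/6 = 67/12.

5.58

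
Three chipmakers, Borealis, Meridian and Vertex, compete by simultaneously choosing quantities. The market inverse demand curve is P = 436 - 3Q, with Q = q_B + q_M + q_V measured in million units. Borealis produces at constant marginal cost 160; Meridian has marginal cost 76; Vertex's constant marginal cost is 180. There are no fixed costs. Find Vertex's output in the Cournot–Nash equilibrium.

11

Borealis's profit: π_B = (436 - 3Q)q_B - (160q_B). Setting ∂π_B/∂q_B = 0: 276 - 6q_B - 3(q_M + q_V) = 0.
Meridian's first-order condition: 360 - 6q_M - 3(q_B + q_V) = 0.
Vertex's first-order condition: 256 - 6q_V - 3(q_B + q_M) = 0.
Summing all 3 equations gives 892 − 12Q = 0, hence Q = 223/3.
Back-substituting: q_B = (276 − 223)/3 = 53/3, q_M = (360 − 223)/3 = 137/3, q_V = (256 − 223)/3 = 11.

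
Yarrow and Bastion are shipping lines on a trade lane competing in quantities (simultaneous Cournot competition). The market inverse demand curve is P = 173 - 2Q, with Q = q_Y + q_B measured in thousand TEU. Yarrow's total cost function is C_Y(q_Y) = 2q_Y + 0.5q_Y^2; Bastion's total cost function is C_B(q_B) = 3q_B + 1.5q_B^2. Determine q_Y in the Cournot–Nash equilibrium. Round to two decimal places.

27.65

Yarrow's profit: π_Y = (173 - 2Q)q_Y - (2q_Y + (1/2)q_Y²). Setting ∂π_Y/∂q_Y = 0: 171 - 5q_Y - 2(q_B) = 0.
Bastion's first-order condition: 170 - 7q_B - 2(q_Y) = 0.
Best responses: q_Y = (171 - 2q_B)/5, q_B = (170 - 2q_Y)/7.
Substituting one into the other gives q_Y = 857/31 and q_B = 508/31.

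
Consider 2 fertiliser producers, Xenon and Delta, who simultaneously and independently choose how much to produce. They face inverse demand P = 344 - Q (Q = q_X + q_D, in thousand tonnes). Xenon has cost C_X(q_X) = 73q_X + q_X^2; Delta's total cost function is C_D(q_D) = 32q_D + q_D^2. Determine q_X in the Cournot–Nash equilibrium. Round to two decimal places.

51.47

Xenon's profit: π_X = (344 - Q)q_X - (73q_X + q_X²). Setting ∂π_X/∂q_X = 0: 271 - 4q_X - (q_D) = 0.
Delta's first-order condition: 312 - 4q_D - (q_X) = 0.
Rearranging gives the reaction functions q_X = (271 - q_D)/4 and q_D = (312 - q_X)/4.
Substituting one into the other gives q_X = 772/15 and q_D = 977/15.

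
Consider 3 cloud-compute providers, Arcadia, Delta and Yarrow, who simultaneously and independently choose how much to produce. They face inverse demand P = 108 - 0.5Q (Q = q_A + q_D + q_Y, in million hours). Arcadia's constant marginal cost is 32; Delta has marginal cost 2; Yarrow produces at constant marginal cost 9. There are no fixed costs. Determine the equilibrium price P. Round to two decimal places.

Arcadia's profit: π_A = (108 - 0.5Q)q_A - (32q_A). Setting ∂π_A/∂q_A = 0: 76 - q_A - (1/2)(q_D + q_Y) = 0.
Delta's first-order condition: 106 - q_D - (1/2)(q_A + q_Y) = 0.
Yarrow's first-order condition: 99 - q_Y - (1/2)(q_A + q_D) = 0.
Adding the 3 conditions: 281 − Q − Q = 0, i.e. Q = 281/2.
Back-substituting: q_A = (76 − 281/4)/(1/2) = 23/2, q_D = (106 − 281/4)/(1/2) = 143/2, q_Y = (99 − 281/4)/(1/2) = 115/2.
Total output Q = 281/2, so price P = 108 - (1/2)·(281/2) = 151/4.

37.75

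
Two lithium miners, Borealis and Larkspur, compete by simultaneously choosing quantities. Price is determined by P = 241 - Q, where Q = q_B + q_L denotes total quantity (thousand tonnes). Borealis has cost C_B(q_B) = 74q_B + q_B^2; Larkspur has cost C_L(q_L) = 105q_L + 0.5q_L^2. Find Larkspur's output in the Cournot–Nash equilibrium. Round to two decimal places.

Borealis's profit: π_B = (241 - Q)q_B - (74q_B + q_B²). Setting ∂π_B/∂q_B = 0: 167 - 4q_B - (q_L) = 0.
Larkspur's profit: π_L = (241 - Q)q_L - (105q_L + (1/2)q_L²). Setting ∂π_L/∂q_L = 0: 136 - 3q_L - (q_B) = 0.
Best responses: q_B = (167 - q_L)/4, q_L = (136 - q_B)/3.
Solving the pair: q_B = 365/11, q_L = 377/11.

34.27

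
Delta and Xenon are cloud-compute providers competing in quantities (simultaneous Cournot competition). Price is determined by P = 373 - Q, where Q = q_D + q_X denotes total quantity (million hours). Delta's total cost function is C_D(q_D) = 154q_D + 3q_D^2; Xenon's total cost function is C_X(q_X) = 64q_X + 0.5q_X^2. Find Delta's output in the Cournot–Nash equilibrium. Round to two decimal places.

Delta's profit: π_D = (373 - Q)q_D - (154q_D + 3q_D²). Setting ∂π_D/∂q_D = 0: 219 - 8q_D - (q_X) = 0.
Xenon's first-order condition: 309 - 3q_X - (q_D) = 0.
So q_D = (219 - q_X)/8 and q_X = (309 - q_D)/3.
Substituting one into the other gives q_D = 348/23 and q_X = 97.9565.

15.13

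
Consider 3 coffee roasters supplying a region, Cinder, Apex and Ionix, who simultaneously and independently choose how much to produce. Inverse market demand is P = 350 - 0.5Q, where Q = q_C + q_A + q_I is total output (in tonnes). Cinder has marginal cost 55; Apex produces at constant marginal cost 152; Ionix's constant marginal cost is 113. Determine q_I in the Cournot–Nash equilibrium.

Cinder's profit: π_C = (350 - 0.5Q)q_C - (55q_C). Setting ∂π_C/∂q_C = 0: 295 - q_C - (1/2)(q_A + q_I) = 0.
Apex's first-order condition: 198 - q_A - (1/2)(q_C + q_I) = 0.
Ionix's profit: π_I = (350 - 0.5Q)q_I - (113q_I). Setting ∂π_I/∂q_I = 0: 237 - q_I - (1/2)(q_C + q_A) = 0.
Summing all 3 equations gives 730 − 2Q = 0, hence Q = 365.
Back-substituting: q_C = (295 − 365/2)/(1/2) = 225, q_A = (198 − 365/2)/(1/2) = 31, q_I = (237 − 365/2)/(1/2) = 109.

109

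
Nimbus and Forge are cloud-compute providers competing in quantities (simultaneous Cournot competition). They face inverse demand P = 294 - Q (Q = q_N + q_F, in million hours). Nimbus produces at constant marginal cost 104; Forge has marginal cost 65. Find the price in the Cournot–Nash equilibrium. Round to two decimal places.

Nimbus's profit: π_N = (294 - Q)q_N - (104q_N). Setting ∂π_N/∂q_N = 0: 190 - 2q_N - (q_F) = 0.
Forge's profit: π_F = (294 - Q)q_F - (65q_F). Setting ∂π_F/∂q_F = 0: 229 - 2q_F - (q_N) = 0.
Rearranging gives the reaction functions q_N = (190 - q_F)/2 and q_F = (229 - q_N)/2.
Solving the pair: q_N = 151/3, q_F = 268/3.
Total output Q = 419/3, so price P = 294 - 419/3 = 463/3.

154.33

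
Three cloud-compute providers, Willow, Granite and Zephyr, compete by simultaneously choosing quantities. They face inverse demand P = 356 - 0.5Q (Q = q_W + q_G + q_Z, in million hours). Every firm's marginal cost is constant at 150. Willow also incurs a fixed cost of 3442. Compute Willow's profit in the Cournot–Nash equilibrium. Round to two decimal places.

1862.50

A representative firm's profit is π_i = q_i(356 - 0.5Q) - 150q_i.
Setting ∂π_i/∂q_i = 0 with rivals' quantities fixed: 206 - q_i - (1/2)·Σ_{j≠i} q_j = 0.
By symmetry each firm produces the same amount; substituting Σ_{j≠i} q_j = 2q_i yields q_i = 206/2 = 103.
Price P = 356 - (1/2)·309 = 403/2.
Willow's profit: (403/2 - 150)·103 - 3442 = 1862.5000.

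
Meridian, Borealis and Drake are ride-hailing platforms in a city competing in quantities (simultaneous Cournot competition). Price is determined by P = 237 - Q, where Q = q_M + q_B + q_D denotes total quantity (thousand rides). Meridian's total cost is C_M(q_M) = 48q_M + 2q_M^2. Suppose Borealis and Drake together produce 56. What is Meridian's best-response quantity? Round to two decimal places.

22.17

With rivals' combined output fixed at 56, Meridian's profit is π_M = (237 - 56 - q_M)q_M - (48q_M + 2q_M²) = (181 - q_M)q_M - (48q_M + 2q_M²).
∂π_M/∂q_M = 133 - 6q_M = 0, so q_M = 133/6.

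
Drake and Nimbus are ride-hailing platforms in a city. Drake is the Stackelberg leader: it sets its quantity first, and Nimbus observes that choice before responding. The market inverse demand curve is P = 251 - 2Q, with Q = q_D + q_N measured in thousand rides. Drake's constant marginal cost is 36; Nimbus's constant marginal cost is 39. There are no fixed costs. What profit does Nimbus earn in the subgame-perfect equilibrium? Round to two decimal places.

1326.13

Solve by backward induction. Given q_D, the follower Nimbus maximises π_N = (251 - 2q_D - 2q_N)q_N - 39q_N.
∂π_N/∂q_N = 212 - 2q_D - 4q_N = 0 gives the reaction function q_N = (212 - 2q_D)/4.
The leader anticipates this reaction. Substituting into P = 251 - 2Q gives P = 145 - q_D, so π_D = (145 - q_D)q_D - 36q_D.
The leader's first-order condition 109 - 2q_D = 0 yields q_D = 109/2.
Then q_N = (212 - 2·(109/2))/4 = 103/4.
Price P = 251 - 2·(321/4) = 181/2.
Nimbus's profit: (181/2 - 39)·(103/4) = 1326.1250.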